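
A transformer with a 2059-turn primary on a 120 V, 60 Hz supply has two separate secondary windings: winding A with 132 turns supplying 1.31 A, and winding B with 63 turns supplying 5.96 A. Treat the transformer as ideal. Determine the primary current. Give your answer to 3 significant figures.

I_p ≈ 0.266 A

V_A = 120 × 132/2059 = 7.6931 V; V_B = 120 × 63/2059 = 3.6717 V.
P_out = V_A I_A + V_B I_B = 7.6931×1.31 + 3.6717×5.96 = 10.078 + 21.883 = 31.961 W.
Ideal ⇒ P_in = P_out, so I_p = P_out/V_p = 31.961/120 = 0.266 A.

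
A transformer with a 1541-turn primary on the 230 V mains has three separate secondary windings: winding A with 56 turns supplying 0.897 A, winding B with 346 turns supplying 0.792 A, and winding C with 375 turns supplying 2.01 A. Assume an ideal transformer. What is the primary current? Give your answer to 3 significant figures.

V_A = 230 × 56/1541 = 8.3582 V; V_B = 230 × 346/1541 = 51.642 V; V_C = 230 × 375/1541 = 55.970 V.
P_out = V_A I_A + V_B I_B + V_C I_C = 8.3582×0.897 + 51.642×0.792 + 55.970×2.01 = 7.4973 + 40.900 + 112.50 = 160.90 W.
Ideal ⇒ P_in = P_out, so I_p = P_out/V_p = 160.90/230 = 0.700 A.

I_p ≈ 0.700 A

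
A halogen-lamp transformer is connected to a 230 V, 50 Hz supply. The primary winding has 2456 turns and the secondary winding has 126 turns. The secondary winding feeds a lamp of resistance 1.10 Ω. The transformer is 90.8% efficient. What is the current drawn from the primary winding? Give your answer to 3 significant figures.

V_s = 230 × 126/2456 = 11.800 V.
I_s = V_s/R = 11.800/1.10 = 10.727 A.
P_out = V_s I_s = 11.800 × 10.727 = 126.57 W.
P_in = P_out/η = 126.57/0.908 = 139.40 W.
I_p = P_in/V_p = 139.40/230 = 0.606 A.

I_p ≈ 0.606 A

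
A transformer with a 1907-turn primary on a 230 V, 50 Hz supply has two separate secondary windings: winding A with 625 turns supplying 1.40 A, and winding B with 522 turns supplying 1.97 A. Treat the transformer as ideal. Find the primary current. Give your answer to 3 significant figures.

V_A = 230 × 625/1907 = 75.380 V; V_B = 230 × 522/1907 = 62.958 V.
P_out = V_A I_A + V_B I_B = 75.380×1.40 + 62.958×1.97 = 105.53 + 124.03 = 229.56 W.
Ideal ⇒ P_in = P_out, so I_p = P_out/V_p = 229.56/230 = 0.998 A.

I_p ≈ 0.998 A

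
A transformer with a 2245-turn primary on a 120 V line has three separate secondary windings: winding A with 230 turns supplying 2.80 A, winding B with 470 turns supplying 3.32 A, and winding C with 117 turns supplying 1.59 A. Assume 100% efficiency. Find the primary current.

I_p ≈ 1.06 A

V_A = 120 × 230/2245 = 12.294 V; V_B = 120 × 470/2245 = 25.122 V; V_C = 120 × 117/2245 = 6.2539 V.
P_out = V_A I_A + V_B I_B + V_C I_C = 12.294×2.80 + 25.122×3.32 + 6.2539×1.59 = 34.423 + 83.407 + 9.9437 = 127.77 W.
Ideal ⇒ P_in = P_out, so I_p = P_out/V_p = 127.77/120 = 1.06 A.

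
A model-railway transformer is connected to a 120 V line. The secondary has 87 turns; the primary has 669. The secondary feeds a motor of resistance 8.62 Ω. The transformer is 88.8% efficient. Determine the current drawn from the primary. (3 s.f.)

V_s = 120 × 87/669 = 15.605 V.
I_s = V_s/R = 15.605/8.62 = 1.8104 A.
P_out = V_s I_s = 15.605 × 1.8104 = 28.251 W.
P_in = P_out/η = 28.251/0.888 = 31.815 W.
I_p = P_in/V_p = 31.815/120 = 0.265 A.

I_p ≈ 0.265 A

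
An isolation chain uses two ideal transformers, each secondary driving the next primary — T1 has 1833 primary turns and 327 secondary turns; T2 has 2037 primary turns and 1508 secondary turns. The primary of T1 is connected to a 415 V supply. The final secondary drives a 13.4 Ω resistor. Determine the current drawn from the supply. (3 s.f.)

Secondary of T1: V = 415.00 × 327/1833 = 74.034 V.
Secondary of T2: V = 74.034 × 1508/2037 = 54.808 V.
I_load = 54.808/13.4 = 4.0901 A, so P_out = 54.808 × 4.0901 = 224.17 W.
All ideal ⇒ P_in = P_out, so I_supply = 224.17/415 = 0.540 A.

I_supply ≈ 0.540 A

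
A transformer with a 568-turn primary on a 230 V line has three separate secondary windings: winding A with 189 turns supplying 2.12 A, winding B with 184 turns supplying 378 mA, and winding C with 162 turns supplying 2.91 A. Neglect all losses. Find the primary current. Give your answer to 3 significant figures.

I_p ≈ 1.66 A

V_A = 230 × 189/568 = 76.532 V; V_B = 230 × 184/568 = 74.507 V; V_C = 230 × 162/568 = 65.599 V.
P_out = V_A I_A + V_B I_B + V_C I_C = 76.532×2.12 + 74.507×0.378 + 65.599×2.91 = 162.25 + 28.164 + 190.89 = 381.30 W.
Ideal ⇒ P_in = P_out, so I_p = P_out/V_p = 381.30/230 = 1.66 A.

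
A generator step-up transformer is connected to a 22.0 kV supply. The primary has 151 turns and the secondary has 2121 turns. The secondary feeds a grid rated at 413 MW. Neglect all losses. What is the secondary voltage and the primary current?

V_s = V_p × N_s/N_p = 22000 × 2121/151 = 309020 V.
I_s = P/V_s = 4.13×10^8/309020 = 1336.5 A.
I_p = I_s × N_s/N_p = 1336.5 × 2121/151 = 18800 A.

V_s ≈ 309000 V, I_p ≈ 18800 A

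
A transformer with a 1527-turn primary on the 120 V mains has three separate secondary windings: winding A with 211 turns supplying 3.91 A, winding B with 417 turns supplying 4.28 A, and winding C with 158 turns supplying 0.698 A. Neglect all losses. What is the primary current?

V_A = 120 × 211/1527 = 16.582 V; V_B = 120 × 417/1527 = 32.770 V; V_C = 120 × 158/1527 = 12.417 V.
P_out = V_A I_A + V_B I_B + V_C I_C = 16.582×3.91 + 32.770×4.28 + 12.417×0.698 = 64.834 + 140.26 + 8.6667 = 213.76 W.
Ideal ⇒ P_in = P_out, so I_p = P_out/V_p = 213.76/120 = 1.78 A.

I_p ≈ 1.78 A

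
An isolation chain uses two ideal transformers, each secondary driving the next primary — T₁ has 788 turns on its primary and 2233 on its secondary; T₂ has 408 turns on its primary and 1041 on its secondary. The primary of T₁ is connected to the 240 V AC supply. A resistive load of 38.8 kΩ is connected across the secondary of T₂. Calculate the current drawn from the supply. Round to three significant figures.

After T₁: V = 240.00 × 2233/788 = 680.10 V.
After T₂: V = 680.10 × 1041/408 = 1735.3 V.
I_load = 1735.3/38800 = 0.044723 A, so P_out = 1735.3 × 0.044723 = 77.606 W.
All ideal ⇒ P_in = P_out, so I_supply = 77.606/240 = 0.323 A.

I_supply ≈ 0.323 A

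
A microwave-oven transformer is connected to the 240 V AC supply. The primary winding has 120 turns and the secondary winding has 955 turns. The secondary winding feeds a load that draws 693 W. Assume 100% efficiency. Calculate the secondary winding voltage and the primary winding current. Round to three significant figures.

V_s = V_p × N_s/N_p = 240 × 955/120 = 1910.0 V.
I_s = P/V_s = 693/1910.0 = 0.36283 A.
I_p = I_s × N_s/N_p = 0.36283 × 955/120 = 2.89 A.

V_s ≈ 1910 V, I_p ≈ 2.89 A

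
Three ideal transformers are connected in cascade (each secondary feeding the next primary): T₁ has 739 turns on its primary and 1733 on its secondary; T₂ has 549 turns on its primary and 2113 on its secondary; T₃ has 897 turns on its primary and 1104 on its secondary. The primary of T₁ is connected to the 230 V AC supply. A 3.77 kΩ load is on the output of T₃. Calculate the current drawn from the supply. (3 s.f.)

Secondary of T₁: V = 230.00 × 1733/739 = 539.36 V.
Secondary of T₂: V = 539.36 × 2113/549 = 2075.9 V.
Secondary of T₃: V = 2075.9 × 1104/897 = 2555.0 V.
I_load = 2555.0/3770 = 0.67771 A, so P_out = 2555.0 × 0.67771 = 1731.5 W.
All ideal ⇒ P_in = P_out, so I_supply = 1731.5/230 = 7.53 A.

I_supply ≈ 7.53 A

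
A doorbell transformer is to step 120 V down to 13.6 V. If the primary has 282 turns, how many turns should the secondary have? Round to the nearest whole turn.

N_s = 32 turns

N_s/N_p = V_s/V_p, so N_s = 282 × 13.6/120 = 32.0 ≈ 32 turns.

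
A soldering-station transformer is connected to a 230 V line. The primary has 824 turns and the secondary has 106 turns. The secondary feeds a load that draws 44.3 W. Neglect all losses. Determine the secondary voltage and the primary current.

V_s = V_p × N_s/N_p = 230 × 106/824 = 29.587 V.
I_s = P/V_s = 44.3/29.587 = 1.4973 A.
I_p = I_s × N_s/N_p = 1.4973 × 106/824 = 0.193 A.

V_s ≈ 29.6 V, I_p ≈ 0.193 A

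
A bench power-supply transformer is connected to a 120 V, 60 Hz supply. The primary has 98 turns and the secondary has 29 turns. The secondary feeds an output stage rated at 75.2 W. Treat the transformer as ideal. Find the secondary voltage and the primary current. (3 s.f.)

V_s ≈ 35.5 V, I_p ≈ 0.627 A

V_s = V_p × N_s/N_p = 120 × 29/98 = 35.510 V.
I_s = P/V_s = 75.2/35.510 = 2.1177 A.
I_p = I_s × N_s/N_p = 2.1177 × 29/98 = 0.627 A.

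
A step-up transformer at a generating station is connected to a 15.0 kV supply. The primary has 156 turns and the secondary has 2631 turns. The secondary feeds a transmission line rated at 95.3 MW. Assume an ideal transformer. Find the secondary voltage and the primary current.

V_s ≈ 253000 V, I_p ≈ 6350 A

V_s = V_p × N_s/N_p = 15000 × 2631/156 = 252980 V.
I_s = P/V_s = 9.53×10^7/252980 = 376.71 A.
I_p = I_s × N_s/N_p = 376.71 × 2631/156 = 6350 A.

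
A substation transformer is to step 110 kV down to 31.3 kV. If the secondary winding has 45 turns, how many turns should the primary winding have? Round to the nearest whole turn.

N_p/N_s = V_p/V_s, so N_p = 45 × 110000/31300 = 158.1 ≈ 158 turns.

N_p = 158 turns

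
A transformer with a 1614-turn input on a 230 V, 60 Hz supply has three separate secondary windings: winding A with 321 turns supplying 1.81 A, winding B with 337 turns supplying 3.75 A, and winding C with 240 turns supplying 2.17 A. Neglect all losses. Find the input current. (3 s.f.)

I_in ≈ 1.47 A

V_A = 230 × 321/1614 = 45.743 V; V_B = 230 × 337/1614 = 48.024 V; V_C = 230 × 240/1614 = 34.201 V.
P_out = V_A I_A + V_B I_B + V_C I_C = 45.743×1.81 + 48.024×3.75 + 34.201×2.17 = 82.796 + 180.09 + 74.216 = 337.10 W.
Ideal ⇒ P_in = P_out, so I_in = P_out/V_in = 337.10/230 = 1.47 A.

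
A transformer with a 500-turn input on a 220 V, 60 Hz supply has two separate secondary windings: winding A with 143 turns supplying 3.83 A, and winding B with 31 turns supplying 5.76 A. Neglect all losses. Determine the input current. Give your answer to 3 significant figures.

V_A = 220 × 143/500 = 62.920 V; V_B = 220 × 31/500 = 13.640 V.
P_out = V_A I_A + V_B I_B = 62.920×3.83 + 13.640×5.76 = 240.98 + 78.566 = 319.55 W.
Ideal ⇒ P_in = P_out, so I_in = P_out/V_in = 319.55/220 = 1.45 A.

I_in ≈ 1.45 A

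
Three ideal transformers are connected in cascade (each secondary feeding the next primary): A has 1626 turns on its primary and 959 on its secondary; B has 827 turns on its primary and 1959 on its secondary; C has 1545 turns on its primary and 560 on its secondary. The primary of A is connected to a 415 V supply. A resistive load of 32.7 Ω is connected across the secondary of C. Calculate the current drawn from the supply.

I_supply ≈ 3.25 A

After A: V = 415.00 × 959/1626 = 244.76 V.
After B: V = 244.76 × 1959/827 = 579.80 V.
After C: V = 579.80 × 560/1545 = 210.15 V.
I_load = 210.15/32.7 = 6.4267 A, so P_out = 210.15 × 6.4267 = 1350.6 W.
All ideal ⇒ P_in = P_out, so I_supply = 1350.6/415 = 3.25 A.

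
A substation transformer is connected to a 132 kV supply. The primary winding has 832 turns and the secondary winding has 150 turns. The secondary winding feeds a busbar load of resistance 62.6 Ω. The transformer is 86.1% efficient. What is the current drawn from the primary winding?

I_p ≈ 79.6 A

V_s = 132000 × 150/832 = 23798 V.
I_s = V_s/R = 23798/62.6 = 380.16 A.
P_out = V_s I_s = 23798 × 380.16 = 9.0471×10^6 W.
P_in = P_out/η = 9.0471×10^6/0.861 = 1.0508×10^7 W.
I_p = P_in/V_p = 1.0508×10^7/132000 = 79.6 A.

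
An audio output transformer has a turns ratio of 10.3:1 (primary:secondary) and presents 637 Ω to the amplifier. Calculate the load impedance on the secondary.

Z_s = Z_p/(N_p/N_s)² = 637/10.3² = 6.00 Ω.

Z_s ≈ 6.00 Ω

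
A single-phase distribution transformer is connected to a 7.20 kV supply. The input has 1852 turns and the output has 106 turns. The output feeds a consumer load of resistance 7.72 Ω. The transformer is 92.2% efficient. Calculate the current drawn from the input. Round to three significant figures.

V_out = 7200 × 106/1852 = 412.10 V.
I_out = V_out/R = 412.10/7.72 = 53.380 A.
P_out = V_out I_out = 412.10 × 53.380 = 21998 W.
P_in = P_out/η = 21998/0.922 = 23859 W.
I_in = P_in/V_in = 23859/7200 = 3.31 A.

I_in ≈ 3.31 A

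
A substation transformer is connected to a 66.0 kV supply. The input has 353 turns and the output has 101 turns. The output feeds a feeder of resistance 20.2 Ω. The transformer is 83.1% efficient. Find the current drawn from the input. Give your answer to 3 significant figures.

V_out = 66000 × 101/353 = 18884 V.
I_out = V_out/R = 18884/20.2 = 934.84 A.
P_out = V_out I_out = 18884 × 934.84 = 1.7653×10^7 W.
P_in = P_out/η = 1.7653×10^7/0.831 = 2.1244×10^7 W.
I_in = P_in/V_in = 2.1244×10^7/66000 = 322 A.

I_in ≈ 322 A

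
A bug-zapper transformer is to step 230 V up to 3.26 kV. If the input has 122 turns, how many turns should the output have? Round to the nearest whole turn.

N_out = 1729 turns

N_out/N_in = V_out/V_in, so N_out = 122 × 3260/230 = 1729.2 ≈ 1729 turns.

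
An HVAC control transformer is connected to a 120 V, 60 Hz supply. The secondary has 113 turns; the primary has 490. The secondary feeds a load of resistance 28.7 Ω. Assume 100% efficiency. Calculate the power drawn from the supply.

P ≈ 26.7 W

V_s = V_p × N_s/N_p = 120 × 113/490 = 27.673 V.
I_s = V_s/R = 27.673/28.7 = 0.96423 A.
I_p = I_s × N_s/N_p = 0.96423 × 113/490 = 0.22236 A.
P = V_p I_p = 120 × 0.22236 = 26.7 W.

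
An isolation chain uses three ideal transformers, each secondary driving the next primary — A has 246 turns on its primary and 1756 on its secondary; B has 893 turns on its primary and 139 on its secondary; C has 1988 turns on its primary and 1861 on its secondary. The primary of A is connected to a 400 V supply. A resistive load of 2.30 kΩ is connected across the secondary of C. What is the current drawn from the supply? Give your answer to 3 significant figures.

I_supply ≈ 0.188 A

After A: V = 400.00 × 1756/246 = 2855.3 V.
After B: V = 2855.3 × 139/893 = 444.44 V.
After C: V = 444.44 × 1861/1988 = 416.05 V.
I_load = 416.05/2300 = 0.18089 A, so P_out = 416.05 × 0.18089 = 75.259 W.
All ideal ⇒ P_in = P_out, so I_supply = 75.259/400 = 0.188 A.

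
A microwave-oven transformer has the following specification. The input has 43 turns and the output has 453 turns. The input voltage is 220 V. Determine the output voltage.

V_out/V_in = N_out/N_in, so V_out = 220 × 453/43 = 2320 V.

V_out ≈ 2320 V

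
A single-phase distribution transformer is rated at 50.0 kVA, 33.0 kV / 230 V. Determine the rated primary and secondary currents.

I_p = S/V_p = 50000/33000 = 1.52 A.
I_s = S/V_s = 50000/230 = 217 A.

I_p ≈ 1.52 A, I_s ≈ 217 A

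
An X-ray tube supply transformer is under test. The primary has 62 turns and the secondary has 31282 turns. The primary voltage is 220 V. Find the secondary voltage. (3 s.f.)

V_s/V_p = N_s/N_p, so V_s = 220 × 31282/62 = 111000 V.

V_s ≈ 111000 V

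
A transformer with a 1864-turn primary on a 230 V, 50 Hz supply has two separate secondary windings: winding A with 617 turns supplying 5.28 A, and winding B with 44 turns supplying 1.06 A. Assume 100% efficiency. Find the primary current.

I_p ≈ 1.77 A

V_A = 230 × 617/1864 = 76.132 V; V_B = 230 × 44/1864 = 5.4292 V.
P_out = V_A I_A + V_B I_B = 76.132×5.28 + 5.4292×1.06 = 401.98 + 5.7549 = 407.73 W.
Ideal ⇒ P_in = P_out, so I_p = P_out/V_p = 407.73/230 = 1.77 A.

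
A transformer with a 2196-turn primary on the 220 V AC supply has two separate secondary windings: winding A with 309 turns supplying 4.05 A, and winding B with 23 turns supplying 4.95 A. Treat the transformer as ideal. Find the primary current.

V_A = 220 × 309/2196 = 30.956 V; V_B = 220 × 23/2196 = 2.3042 V.
P_out = V_A I_A + V_B I_B = 30.956×4.05 + 2.3042×4.95 = 125.37 + 11.406 = 136.78 W.
Ideal ⇒ P_in = P_out, so I_p = P_out/V_p = 136.78/220 = 0.622 A.

I_p ≈ 0.622 A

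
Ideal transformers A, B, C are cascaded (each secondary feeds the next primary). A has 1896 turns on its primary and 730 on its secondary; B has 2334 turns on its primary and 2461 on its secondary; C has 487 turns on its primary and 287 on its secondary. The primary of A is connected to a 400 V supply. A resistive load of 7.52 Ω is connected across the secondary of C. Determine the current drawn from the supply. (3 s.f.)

I_supply ≈ 3.04 A

Secondary of A: V = 400.00 × 730/1896 = 154.01 V.
Secondary of B: V = 154.01 × 2461/2334 = 162.39 V.
Secondary of C: V = 162.39 × 287/487 = 95.699 V.
I_load = 95.699/7.52 = 12.726 A, so P_out = 95.699 × 12.726 = 1217.9 W.
All ideal ⇒ P_in = P_out, so I_supply = 1217.9/400 = 3.04 A.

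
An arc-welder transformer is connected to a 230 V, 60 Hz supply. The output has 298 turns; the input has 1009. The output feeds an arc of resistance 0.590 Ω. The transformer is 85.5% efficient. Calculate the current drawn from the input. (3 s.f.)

V_out = 230 × 298/1009 = 67.929 V.
I_out = V_out/R = 67.929/0.590 = 115.13 A.
P_out = V_out I_out = 67.929 × 115.13 = 7820.8 W.
P_in = P_out/η = 7820.8/0.855 = 9147.2 W.
I_in = P_in/V_in = 9147.2/230 = 39.8 A.

I_in ≈ 39.8 A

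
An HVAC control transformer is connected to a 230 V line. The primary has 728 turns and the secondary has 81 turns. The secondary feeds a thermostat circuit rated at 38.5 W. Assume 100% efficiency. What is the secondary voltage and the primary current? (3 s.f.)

V_s = V_p × N_s/N_p = 230 × 81/728 = 25.591 V.
I_s = P/V_s = 38.5/25.591 = 1.5045 A.
I_p = I_s × N_s/N_p = 1.5045 × 81/728 = 0.167 A.

V_s ≈ 25.6 V, I_p ≈ 0.167 A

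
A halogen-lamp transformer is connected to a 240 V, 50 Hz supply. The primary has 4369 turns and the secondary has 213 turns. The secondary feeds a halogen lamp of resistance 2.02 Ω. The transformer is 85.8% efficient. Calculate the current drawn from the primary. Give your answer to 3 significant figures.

I_p ≈ 0.329 A

V_s = 240 × 213/4369 = 11.701 V.
I_s = V_s/R = 11.701/2.02 = 5.7924 A.
P_out = V_s I_s = 11.701 × 5.7924 = 67.774 W.
P_in = P_out/η = 67.774/0.858 = 78.991 W.
I_p = P_in/V_p = 78.991/240 = 0.329 A.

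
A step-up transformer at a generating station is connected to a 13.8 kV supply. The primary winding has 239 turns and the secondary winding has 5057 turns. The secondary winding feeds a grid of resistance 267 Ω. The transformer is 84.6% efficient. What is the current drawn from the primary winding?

I_p ≈ 27400 A

V_s = 13800 × 5057/239 = 291990 V.
I_s = V_s/R = 291990/267 = 1093.6 A.
P_out = V_s I_s = 291990 × 1093.6 = 3.1933×10^8 W.
P_in = P_out/η = 3.1933×10^8/0.846 = 3.7746×10^8 W.
I_p = P_in/V_p = 3.7746×10^8/13800 = 27400 A.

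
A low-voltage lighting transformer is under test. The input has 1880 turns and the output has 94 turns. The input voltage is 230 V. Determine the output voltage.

V_out/V_in = N_out/N_in, so V_out = 230 × 94/1880 = 11.5 V.

V_out ≈ 11.5 V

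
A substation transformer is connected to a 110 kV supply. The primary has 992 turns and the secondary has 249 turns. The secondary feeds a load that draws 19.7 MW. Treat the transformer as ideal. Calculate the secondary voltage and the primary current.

V_s = V_p × N_s/N_p = 110000 × 249/992 = 27611 V.
I_s = P/V_s = 1.97×10^7/27611 = 713.49 A.
I_p = I_s × N_s/N_p = 713.49 × 249/992 = 179 A.

V_s ≈ 27600 V, I_p ≈ 179 A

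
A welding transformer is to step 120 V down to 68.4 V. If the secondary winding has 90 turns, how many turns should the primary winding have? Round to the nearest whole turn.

N_p/N_s = V_p/V_s, so N_p = 90 × 120/68.4 = 157.9 ≈ 158 turns.

N_p = 158 turns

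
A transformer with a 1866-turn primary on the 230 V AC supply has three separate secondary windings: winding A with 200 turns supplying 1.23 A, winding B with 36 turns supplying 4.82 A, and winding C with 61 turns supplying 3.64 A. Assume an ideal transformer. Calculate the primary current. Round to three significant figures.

V_A = 230 × 200/1866 = 24.652 V; V_B = 230 × 36/1866 = 4.4373 V; V_C = 230 × 61/1866 = 7.5188 V.
P_out = V_A I_A + V_B I_B + V_C I_C = 24.652×1.23 + 4.4373×4.82 + 7.5188×3.64 = 30.322 + 21.388 + 27.368 = 79.078 W.
Ideal ⇒ P_in = P_out, so I_p = P_out/V_p = 79.078/230 = 0.344 A.

I_p ≈ 0.344 A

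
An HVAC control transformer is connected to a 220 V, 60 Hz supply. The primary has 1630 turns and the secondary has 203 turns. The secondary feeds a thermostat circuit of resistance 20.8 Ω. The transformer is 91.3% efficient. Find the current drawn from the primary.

V_s = 220 × 203/1630 = 27.399 V.
I_s = V_s/R = 27.399/20.8 = 1.3172 A.
P_out = V_s I_s = 27.399 × 1.3172 = 36.091 W.
P_in = P_out/η = 36.091/0.913 = 39.530 W.
I_p = P_in/V_p = 39.530/220 = 0.180 A.

I_p ≈ 0.180 A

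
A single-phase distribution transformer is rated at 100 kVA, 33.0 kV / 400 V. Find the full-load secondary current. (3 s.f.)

I_s = S/V_s = 100000/400 = 250 A.

I_s ≈ 250 A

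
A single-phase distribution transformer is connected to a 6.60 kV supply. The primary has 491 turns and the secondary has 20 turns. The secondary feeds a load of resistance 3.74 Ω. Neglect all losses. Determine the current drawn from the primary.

I_p ≈ 2.93 A

V_s = V_p × N_s/N_p = 6600 × 20/491 = 268.84 V.
I_s = V_s/R = 268.84/3.74 = 71.882 A.
For an ideal transformer I_p N_p = I_s N_s, so I_p = 71.882 × 20/491 = 2.93 A.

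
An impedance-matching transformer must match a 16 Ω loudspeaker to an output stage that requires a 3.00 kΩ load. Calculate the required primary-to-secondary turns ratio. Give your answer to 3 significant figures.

N_p/N_s ≈ 13.7

Z_p/Z_s = (N_p/N_s)², so N_p/N_s = √(3000/16) = √188 = 13.7.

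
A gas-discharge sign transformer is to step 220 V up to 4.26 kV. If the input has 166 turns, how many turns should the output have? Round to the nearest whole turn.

N_out = 3214 turns

N_out/N_in = V_out/V_in, so N_out = 166 × 4260/220 = 3214.4 ≈ 3214 turns.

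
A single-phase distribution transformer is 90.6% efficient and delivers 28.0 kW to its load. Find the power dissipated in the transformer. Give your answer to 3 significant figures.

P_loss ≈ 2910 W

P_in = P_out/η = 28000/0.906 = 30905.1 W.
P_loss = P_in − P_out = 30905.1 − 28000 = 2910 W.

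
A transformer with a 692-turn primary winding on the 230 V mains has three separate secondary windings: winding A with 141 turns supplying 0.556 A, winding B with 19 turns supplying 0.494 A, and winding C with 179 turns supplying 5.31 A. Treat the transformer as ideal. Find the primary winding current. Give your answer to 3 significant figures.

V_A = 230 × 141/692 = 46.864 V; V_B = 230 × 19/692 = 6.3150 V; V_C = 230 × 179/692 = 59.494 V.
P_out = V_A I_A + V_B I_B + V_C I_C = 46.864×0.556 + 6.3150×0.494 + 59.494×5.31 = 26.056 + 3.1196 + 315.91 = 345.09 W.
Ideal ⇒ P_in = P_out, so I_p = P_out/V_p = 345.09/230 = 1.50 A.

I_p ≈ 1.50 A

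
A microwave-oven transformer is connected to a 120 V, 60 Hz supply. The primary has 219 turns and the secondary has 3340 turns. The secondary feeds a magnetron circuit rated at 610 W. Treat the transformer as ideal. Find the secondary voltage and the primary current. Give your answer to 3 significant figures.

V_s ≈ 1830 V, I_p ≈ 5.08 A

V_s = V_p × N_s/N_p = 120 × 3340/219 = 1830.1 V.
I_s = P/V_s = 610/1830.1 = 0.33331 A.
I_p = I_s × N_s/N_p = 0.33331 × 3340/219 = 5.08 A.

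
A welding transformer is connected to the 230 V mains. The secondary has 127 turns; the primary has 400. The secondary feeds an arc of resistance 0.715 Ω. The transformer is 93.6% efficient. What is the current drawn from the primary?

V_s = 230 × 127/400 = 73.025 V.
I_s = V_s/R = 73.025/0.715 = 102.13 A.
P_out = V_s I_s = 73.025 × 102.13 = 7458.3 W.
P_in = P_out/η = 7458.3/0.936 = 7968.2 W.
I_p = P_in/V_p = 7968.2/230 = 34.6 A.

I_p ≈ 34.6 A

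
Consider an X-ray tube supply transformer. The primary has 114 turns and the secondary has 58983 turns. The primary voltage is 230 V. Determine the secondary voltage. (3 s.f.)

V_s/V_p = N_s/N_p, so V_s = 230 × 58983/114 = 119000 V.

V_s ≈ 119000 V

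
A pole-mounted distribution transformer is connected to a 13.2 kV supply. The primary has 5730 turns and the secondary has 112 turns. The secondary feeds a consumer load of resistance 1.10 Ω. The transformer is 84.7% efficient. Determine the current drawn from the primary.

I_p ≈ 5.41 A

V_s = 13200 × 112/5730 = 258.01 V.
I_s = V_s/R = 258.01/1.10 = 234.55 A.
P_out = V_s I_s = 258.01 × 234.55 = 60518 W.
P_in = P_out/η = 60518/0.847 = 71449 W.
I_p = P_in/V_p = 71449/13200 = 5.41 A.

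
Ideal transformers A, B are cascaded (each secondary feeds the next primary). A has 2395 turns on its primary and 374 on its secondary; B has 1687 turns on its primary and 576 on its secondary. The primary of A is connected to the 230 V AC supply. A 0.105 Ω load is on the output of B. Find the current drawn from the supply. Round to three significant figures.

I_supply ≈ 6.23 A

Secondary of A: V = 230.00 × 374/2395 = 35.916 V.
Secondary of B: V = 35.916 × 576/1687 = 12.263 V.
I_load = 12.263/0.105 = 116.79 A, so P_out = 12.263 × 116.79 = 1432.2 W.
All ideal ⇒ P_in = P_out, so I_supply = 1432.2/230 = 6.23 A.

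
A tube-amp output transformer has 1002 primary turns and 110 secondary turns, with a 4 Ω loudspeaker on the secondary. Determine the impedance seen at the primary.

Z_p = (N_p/N_s)² × Z_s = (1002/110)² × 4 = 332 Ω.

Z_p ≈ 332 Ω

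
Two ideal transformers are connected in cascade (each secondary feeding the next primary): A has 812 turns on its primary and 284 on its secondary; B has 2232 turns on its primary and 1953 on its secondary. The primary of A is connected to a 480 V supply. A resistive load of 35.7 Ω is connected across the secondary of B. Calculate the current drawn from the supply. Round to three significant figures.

Secondary of A: V = 480.00 × 284/812 = 167.88 V.
Secondary of B: V = 167.88 × 1953/2232 = 146.90 V.
I_load = 146.90/35.7 = 4.1147 A, so P_out = 146.90 × 4.1147 = 604.44 W.
All ideal ⇒ P_in = P_out, so I_supply = 604.44/480 = 1.26 A.

I_supply ≈ 1.26 A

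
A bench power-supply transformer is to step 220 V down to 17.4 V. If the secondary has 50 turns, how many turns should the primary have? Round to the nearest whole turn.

N_p/N_s = V_p/V_s, so N_p = 50 × 220/17.4 = 632.2 ≈ 632 turns.

N_p = 632 turns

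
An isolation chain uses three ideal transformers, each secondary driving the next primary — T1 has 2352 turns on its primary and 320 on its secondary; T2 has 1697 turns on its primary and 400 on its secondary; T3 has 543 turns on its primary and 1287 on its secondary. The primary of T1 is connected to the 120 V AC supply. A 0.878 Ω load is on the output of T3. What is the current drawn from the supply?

After T1: V = 120.00 × 320/2352 = 16.327 V.
After T2: V = 16.327 × 400/1697 = 3.8483 V.
After T3: V = 3.8483 × 1287/543 = 9.1212 V.
I_load = 9.1212/0.878 = 10.389 A, so P_out = 9.1212 × 10.389 = 94.756 W.
All ideal ⇒ P_in = P_out, so I_supply = 94.756/120 = 0.790 A.

I_supply ≈ 0.790 A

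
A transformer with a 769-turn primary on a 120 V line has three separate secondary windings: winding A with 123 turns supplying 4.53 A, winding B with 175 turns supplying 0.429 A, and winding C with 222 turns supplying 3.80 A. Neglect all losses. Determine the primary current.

I_p ≈ 1.92 A

V_A = 120 × 123/769 = 19.194 V; V_B = 120 × 175/769 = 27.308 V; V_C = 120 × 222/769 = 34.642 V.
P_out = V_A I_A + V_B I_B + V_C I_C = 19.194×4.53 + 27.308×0.429 + 34.642×3.80 = 86.948 + 11.715 + 131.64 = 230.30 W.
Ideal ⇒ P_in = P_out, so I_p = P_out/V_p = 230.30/120 = 1.92 A.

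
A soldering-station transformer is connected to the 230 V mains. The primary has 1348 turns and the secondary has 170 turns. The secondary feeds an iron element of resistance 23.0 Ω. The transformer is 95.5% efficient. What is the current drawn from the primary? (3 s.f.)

I_p ≈ 0.167 A

V_s = 230 × 170/1348 = 29.006 V.
I_s = V_s/R = 29.006/23.0 = 1.2611 A.
P_out = V_s I_s = 29.006 × 1.2611 = 36.580 W.
P_in = P_out/η = 36.580/0.955 = 38.304 W.
I_p = P_in/V_p = 38.304/230 = 0.167 A.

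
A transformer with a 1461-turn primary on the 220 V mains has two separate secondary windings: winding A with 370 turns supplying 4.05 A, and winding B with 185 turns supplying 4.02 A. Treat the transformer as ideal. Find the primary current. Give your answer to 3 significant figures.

V_A = 220 × 370/1461 = 55.715 V; V_B = 220 × 185/1461 = 27.858 V.
P_out = V_A I_A + V_B I_B = 55.715×4.05 + 27.858×4.02 = 225.65 + 111.99 = 337.63 W.
Ideal ⇒ P_in = P_out, so I_p = P_out/V_p = 337.63/220 = 1.53 A.

I_p ≈ 1.53 A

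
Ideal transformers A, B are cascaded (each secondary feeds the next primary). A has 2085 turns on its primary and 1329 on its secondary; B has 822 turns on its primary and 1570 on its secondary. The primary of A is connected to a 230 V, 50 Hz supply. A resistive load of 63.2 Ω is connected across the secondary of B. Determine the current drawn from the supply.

After A: V = 230.00 × 1329/2085 = 146.60 V.
After B: V = 146.60 × 1570/822 = 280.01 V.
I_load = 280.01/63.2 = 4.4305 A, so P_out = 280.01 × 4.4305 = 1240.6 W.
All ideal ⇒ P_in = P_out, so I_supply = 1240.6/230 = 5.39 A.

I_supply ≈ 5.39 A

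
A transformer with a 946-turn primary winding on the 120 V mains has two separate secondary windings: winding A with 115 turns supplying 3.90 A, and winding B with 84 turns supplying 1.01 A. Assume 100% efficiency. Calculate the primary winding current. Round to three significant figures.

I_p ≈ 0.564 A

V_A = 120 × 115/946 = 14.588 V; V_B = 120 × 84/946 = 10.655 V.
P_out = V_A I_A + V_B I_B = 14.588×3.90 + 10.655×1.01 = 56.892 + 10.762 = 67.654 W.
Ideal ⇒ P_in = P_out, so I_p = P_out/V_p = 67.654/120 = 0.564 A.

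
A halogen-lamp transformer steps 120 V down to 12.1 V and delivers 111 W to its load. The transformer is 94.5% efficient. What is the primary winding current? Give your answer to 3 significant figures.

P_in = P_out/η = 111/0.945 = 117.46 W.
I_p = P_in/V_p = 117.46/120 = 0.979 A.

I_p ≈ 0.979 A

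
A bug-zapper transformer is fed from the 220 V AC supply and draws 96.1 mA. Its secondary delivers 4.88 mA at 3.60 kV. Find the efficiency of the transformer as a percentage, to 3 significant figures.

η ≈ 83.1%

P_in = 220 × 0.0961 = 21.1420 W.
P_out = 3600 × 0.00488 = 17.5680 W.
η = P_out/P_in = 17.5680/21.1420 = 0.831.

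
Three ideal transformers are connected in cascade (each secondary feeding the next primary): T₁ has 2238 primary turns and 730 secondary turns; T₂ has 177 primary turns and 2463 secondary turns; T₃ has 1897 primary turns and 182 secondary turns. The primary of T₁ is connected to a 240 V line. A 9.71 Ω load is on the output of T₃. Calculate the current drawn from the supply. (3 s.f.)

I_supply ≈ 4.69 A

After T₁: V = 240.00 × 730/2238 = 78.284 V.
After T₂: V = 78.284 × 2463/177 = 1089.3 V.
After T₃: V = 1089.3 × 182/1897 = 104.51 V.
I_load = 104.51/9.71 = 10.763 A, so P_out = 104.51 × 10.763 = 1124.9 W.
All ideal ⇒ P_in = P_out, so I_supply = 1124.9/240 = 4.69 A.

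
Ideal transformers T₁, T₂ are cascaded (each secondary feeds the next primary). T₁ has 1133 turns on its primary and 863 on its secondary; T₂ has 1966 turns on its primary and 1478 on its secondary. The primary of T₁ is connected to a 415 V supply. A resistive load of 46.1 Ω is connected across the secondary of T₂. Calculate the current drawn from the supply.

Secondary of T₁: V = 415.00 × 863/1133 = 316.10 V.
Secondary of T₂: V = 316.10 × 1478/1966 = 237.64 V.
I_load = 237.64/46.1 = 5.1549 A, so P_out = 237.64 × 5.1549 = 1225.0 W.
All ideal ⇒ P_in = P_out, so I_supply = 1225.0/415 = 2.95 A.

I_supply ≈ 2.95 A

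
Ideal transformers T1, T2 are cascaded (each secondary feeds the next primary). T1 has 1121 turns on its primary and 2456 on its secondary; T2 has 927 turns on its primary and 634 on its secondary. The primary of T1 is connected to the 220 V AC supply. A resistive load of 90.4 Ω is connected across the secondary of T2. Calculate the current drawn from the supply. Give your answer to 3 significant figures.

I_supply ≈ 5.46 A

After T1: V = 220.00 × 2456/1121 = 482.00 V.
After T2: V = 482.00 × 634/927 = 329.65 V.
I_load = 329.65/90.4 = 3.6466 A, so P_out = 329.65 × 3.6466 = 1202.1 W.
All ideal ⇒ P_in = P_out, so I_supply = 1202.1/220 = 5.46 A.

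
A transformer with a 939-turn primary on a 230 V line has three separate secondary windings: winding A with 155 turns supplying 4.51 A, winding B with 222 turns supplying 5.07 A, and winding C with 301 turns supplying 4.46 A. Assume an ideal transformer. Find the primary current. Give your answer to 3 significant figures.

V_A = 230 × 155/939 = 37.966 V; V_B = 230 × 222/939 = 54.377 V; V_C = 230 × 301/939 = 73.727 V.
P_out = V_A I_A + V_B I_B + V_C I_C = 37.966×4.51 + 54.377×5.07 + 73.727×4.46 = 171.23 + 275.69 + 328.82 = 775.74 W.
Ideal ⇒ P_in = P_out, so I_p = P_out/V_p = 775.74/230 = 3.37 A.

I_p ≈ 3.37 A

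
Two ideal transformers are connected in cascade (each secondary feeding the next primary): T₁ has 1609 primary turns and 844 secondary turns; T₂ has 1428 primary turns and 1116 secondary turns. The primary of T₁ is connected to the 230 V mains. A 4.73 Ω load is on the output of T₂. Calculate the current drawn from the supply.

After T₁: V = 230.00 × 844/1609 = 120.65 V.
After T₂: V = 120.65 × 1116/1428 = 94.287 V.
I_load = 94.287/4.73 = 19.934 A, so P_out = 94.287 × 19.934 = 1879.5 W.
All ideal ⇒ P_in = P_out, so I_supply = 1879.5/230 = 8.17 A.

I_supply ≈ 8.17 A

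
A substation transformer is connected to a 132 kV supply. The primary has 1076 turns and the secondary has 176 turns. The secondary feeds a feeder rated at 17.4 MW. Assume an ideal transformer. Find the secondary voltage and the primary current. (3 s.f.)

V_s = V_p × N_s/N_p = 132000 × 176/1076 = 21591 V.
I_s = P/V_s = 1.74×10^7/21591 = 805.89 A.
I_p = I_s × N_s/N_p = 805.89 × 176/1076 = 132 A.

V_s ≈ 21600 V, I_p ≈ 132 A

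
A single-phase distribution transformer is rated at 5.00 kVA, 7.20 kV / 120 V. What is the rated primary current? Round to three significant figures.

I_p ≈ 0.694 A

I_p = S/V_p = 5000/7200 = 0.694 A.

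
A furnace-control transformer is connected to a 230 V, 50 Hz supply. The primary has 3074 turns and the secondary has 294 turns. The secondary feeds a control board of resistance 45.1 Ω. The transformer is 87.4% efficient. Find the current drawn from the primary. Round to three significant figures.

I_p ≈ 0.0534 A

V_s = 230 × 294/3074 = 21.997 V.
I_s = V_s/R = 21.997/45.1 = 0.48775 A.
P_out = V_s I_s = 21.997 × 0.48775 = 10.729 W.
P_in = P_out/η = 10.729/0.874 = 12.276 W.
I_p = P_in/V_p = 12.276/230 = 0.0534 A.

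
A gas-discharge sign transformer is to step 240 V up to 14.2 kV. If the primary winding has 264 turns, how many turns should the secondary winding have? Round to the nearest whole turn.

N_s = 15620 turns

N_s/N_p = V_s/V_p, so N_s = 264 × 14200/240 = 15620.0 ≈ 15620 turns.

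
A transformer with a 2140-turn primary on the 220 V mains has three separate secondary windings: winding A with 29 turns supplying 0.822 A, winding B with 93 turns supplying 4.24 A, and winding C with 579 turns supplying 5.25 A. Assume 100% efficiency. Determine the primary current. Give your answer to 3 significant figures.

V_A = 220 × 29/2140 = 2.9813 V; V_B = 220 × 93/2140 = 9.5607 V; V_C = 220 × 579/2140 = 59.523 V.
P_out = V_A I_A + V_B I_B + V_C I_C = 2.9813×0.822 + 9.5607×4.24 + 59.523×5.25 = 2.4506 + 40.538 + 312.50 = 355.49 W.
Ideal ⇒ P_in = P_out, so I_p = P_out/V_p = 355.49/220 = 1.62 A.

I_p ≈ 1.62 A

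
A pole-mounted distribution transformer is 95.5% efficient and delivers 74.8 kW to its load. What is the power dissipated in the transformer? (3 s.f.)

P_loss ≈ 3520 W

P_in = P_out/η = 74800/0.955 = 78324.6 W.
P_loss = P_in − P_out = 78324.6 − 74800 = 3520 W.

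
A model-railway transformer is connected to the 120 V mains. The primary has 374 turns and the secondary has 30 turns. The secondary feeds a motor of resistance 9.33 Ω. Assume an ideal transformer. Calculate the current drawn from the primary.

V_s = V_p × N_s/N_p = 120 × 30/374 = 9.6257 V.
I_s = V_s/R = 9.6257/9.33 = 1.0317 A.
For an ideal transformer I_p N_p = I_s N_s, so I_p = 1.0317 × 30/374 = 0.0828 A.

I_p ≈ 0.0828 A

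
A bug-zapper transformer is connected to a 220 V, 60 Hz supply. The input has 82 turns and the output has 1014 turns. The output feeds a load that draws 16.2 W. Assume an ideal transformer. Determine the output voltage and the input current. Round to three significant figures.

V_out ≈ 2720 V, I_in ≈ 0.0736 A

V_out = V_in × N_out/N_in = 220 × 1014/82 = 2720.5 V.
I_out = P/V_out = 16.2/2720.5 = 0.0059548 A.
I_in = I_out × N_out/N_in = 0.0059548 × 1014/82 = 0.0736 A.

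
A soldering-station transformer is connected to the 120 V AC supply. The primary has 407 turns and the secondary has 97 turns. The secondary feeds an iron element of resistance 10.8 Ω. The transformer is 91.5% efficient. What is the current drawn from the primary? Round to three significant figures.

V_s = 120 × 97/407 = 28.600 V.
I_s = V_s/R = 28.600/10.8 = 2.6481 A.
P_out = V_s I_s = 28.600 × 2.6481 = 75.734 W.
P_in = P_out/η = 75.734/0.915 = 82.770 W.
I_p = P_in/V_p = 82.770/120 = 0.690 A.

I_p ≈ 0.690 A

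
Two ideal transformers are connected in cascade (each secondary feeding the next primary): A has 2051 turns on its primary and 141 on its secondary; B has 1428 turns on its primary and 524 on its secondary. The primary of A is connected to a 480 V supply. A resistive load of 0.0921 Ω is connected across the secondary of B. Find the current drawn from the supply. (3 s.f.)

After A: V = 480.00 × 141/2051 = 32.999 V.
After B: V = 32.999 × 524/1428 = 12.109 V.
I_load = 12.109/0.0921 = 131.47 A, so P_out = 12.109 × 131.47 = 1592.0 W.
All ideal ⇒ P_in = P_out, so I_supply = 1592.0/480 = 3.32 A.

I_supply ≈ 3.32 A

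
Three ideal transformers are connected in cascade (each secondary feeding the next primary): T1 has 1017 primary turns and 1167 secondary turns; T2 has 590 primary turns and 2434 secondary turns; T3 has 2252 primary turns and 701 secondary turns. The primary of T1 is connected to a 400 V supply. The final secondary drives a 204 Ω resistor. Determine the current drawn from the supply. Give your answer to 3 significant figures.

I_supply ≈ 4.26 A

After T1: V = 400.00 × 1167/1017 = 459.00 V.
After T2: V = 459.00 × 2434/590 = 1893.6 V.
After T3: V = 1893.6 × 701/2252 = 589.42 V.
I_load = 589.42/204 = 2.8893 A, so P_out = 589.42 × 2.8893 = 1703.0 W.
All ideal ⇒ P_in = P_out, so I_supply = 1703.0/400 = 4.26 A.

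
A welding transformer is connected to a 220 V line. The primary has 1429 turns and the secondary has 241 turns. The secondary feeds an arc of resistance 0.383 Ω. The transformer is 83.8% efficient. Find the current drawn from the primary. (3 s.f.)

V_s = 220 × 241/1429 = 37.103 V.
I_s = V_s/R = 37.103/0.383 = 96.874 A.
P_out = V_s I_s = 37.103 × 96.874 = 3594.3 W.
P_in = P_out/η = 3594.3/0.838 = 4289.2 W.
I_p = P_in/V_p = 4289.2/220 = 19.5 A.

I_p ≈ 19.5 A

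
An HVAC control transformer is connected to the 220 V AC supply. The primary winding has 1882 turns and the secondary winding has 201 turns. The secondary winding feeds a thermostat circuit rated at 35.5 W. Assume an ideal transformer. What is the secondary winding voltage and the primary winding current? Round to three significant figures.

V_s = V_p × N_s/N_p = 220 × 201/1882 = 23.496 V.
I_s = P/V_s = 35.5/23.496 = 1.5109 A.
I_p = I_s × N_s/N_p = 1.5109 × 201/1882 = 0.161 A.

V_s ≈ 23.5 V, I_p ≈ 0.161 A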